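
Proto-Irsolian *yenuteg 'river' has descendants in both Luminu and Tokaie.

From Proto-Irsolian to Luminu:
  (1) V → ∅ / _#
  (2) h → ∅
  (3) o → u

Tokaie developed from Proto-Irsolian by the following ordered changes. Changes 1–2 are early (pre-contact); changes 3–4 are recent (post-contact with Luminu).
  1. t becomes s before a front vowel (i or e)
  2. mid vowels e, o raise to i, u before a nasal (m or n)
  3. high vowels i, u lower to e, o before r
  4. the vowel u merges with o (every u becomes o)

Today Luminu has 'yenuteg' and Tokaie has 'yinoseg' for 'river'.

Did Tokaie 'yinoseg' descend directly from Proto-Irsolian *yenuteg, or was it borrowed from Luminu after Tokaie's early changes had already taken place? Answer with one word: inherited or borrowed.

inherited

If inherited, *yenuteg would pass through all of Tokaie's changes:
Tokaie: *yenuteg
  yenuteg → yenuseg   [palatalisation]
  yenuseg → yinuseg   [pre-nasal raising]
  yinuseg (rule 3 does not apply)
  yinuseg → yinoseg   [vowel merger]
  giving Tokaie yinoseg.
If borrowed from Luminu 'yenuteg' after the early changes, it would undergo only the recent ones:
  rule 3 (pre-rhotic lowering): no change (yenuteg)
  rule 4 (vowel merger): yenuteg → yenoteg
  ⇒ as a loan: yenoteg
Tokaie 'yinoseg' matches the inherited outcome exactly, so it is an inherited cognate, not a loan.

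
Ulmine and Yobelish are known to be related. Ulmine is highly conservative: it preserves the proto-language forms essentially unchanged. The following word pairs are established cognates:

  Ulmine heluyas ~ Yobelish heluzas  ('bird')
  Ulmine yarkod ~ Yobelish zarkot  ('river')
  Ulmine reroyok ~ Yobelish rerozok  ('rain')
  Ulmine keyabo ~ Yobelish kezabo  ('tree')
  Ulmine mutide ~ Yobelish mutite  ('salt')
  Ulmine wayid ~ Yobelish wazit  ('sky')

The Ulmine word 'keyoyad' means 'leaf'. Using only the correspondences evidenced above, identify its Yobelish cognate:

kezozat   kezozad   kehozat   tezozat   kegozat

kezozat

reroyok ~ rerozok — Ulmine y corresponds to Yobelish z between vowels (before a back vowel).
heluyas ~ heluzas, keyabo ~ kezabo — Ulmine y corresponds to Yobelish z between vowels (before a back vowel).
yarkod ~ zarkot, wayid ~ wazit — Ulmine d corresponds to Yobelish t word-finally.
Applying these to Ulmine 'keyoyad':
  keyoyad → kezoyad   (y→z between vowels (before a back vowel))
  kezoyad → kezozad   (y→z between vowels (before a back vowel))
  kezozad → kezozat   (d→t word-finally)
So the Yobelish cognate is 'kezozat'.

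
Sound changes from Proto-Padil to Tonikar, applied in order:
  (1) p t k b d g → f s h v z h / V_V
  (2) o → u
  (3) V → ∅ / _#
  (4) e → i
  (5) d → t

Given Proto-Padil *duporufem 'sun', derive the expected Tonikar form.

Tonikar: *duporufem
  duporufem → duforufem   [intervocalic lenition]
  duforufem → dufurufem   [vowel merger]
  dufurufem (rule 3 does not apply)
  dufurufem → dufurufim   [vowel merger]
  dufurufim → tufurufim   [unconditioned shift]
  giving Tonikar tufurufim.

tufurufim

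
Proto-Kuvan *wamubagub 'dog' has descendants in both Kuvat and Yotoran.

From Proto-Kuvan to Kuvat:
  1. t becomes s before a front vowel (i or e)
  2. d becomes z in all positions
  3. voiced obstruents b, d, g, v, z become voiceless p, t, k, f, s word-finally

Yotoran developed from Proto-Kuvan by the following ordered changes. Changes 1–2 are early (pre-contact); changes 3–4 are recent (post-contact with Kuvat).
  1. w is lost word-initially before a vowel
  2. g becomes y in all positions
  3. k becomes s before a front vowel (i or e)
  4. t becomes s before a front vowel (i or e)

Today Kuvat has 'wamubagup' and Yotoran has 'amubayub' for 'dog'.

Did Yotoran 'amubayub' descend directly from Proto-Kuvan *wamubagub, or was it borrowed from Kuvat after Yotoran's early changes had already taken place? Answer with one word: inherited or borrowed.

inherited

If inherited, *wamubagub would pass through all of Yotoran's changes:
Yotoran: start from *wamubagub.
  rule 1 (glide loss): wamubagub → amubagub
  rule 2 (unconditioned shift): amubagub → amubayub
  rule 3: no change — amubayub
  rule 4: no change — amubayub
  ⇒ Yotoran amubayub
If borrowed from Kuvat 'wamubagup' after the early changes, it would undergo only the recent ones:
  rule 3 (palatalisation): no change (wamubagup)
  rule 4 (palatalisation): no change (wamubagup)
  ⇒ as a loan: wamubagup
Yotoran 'amubayub' matches the inherited outcome exactly, so it is an inherited cognate, not a loan.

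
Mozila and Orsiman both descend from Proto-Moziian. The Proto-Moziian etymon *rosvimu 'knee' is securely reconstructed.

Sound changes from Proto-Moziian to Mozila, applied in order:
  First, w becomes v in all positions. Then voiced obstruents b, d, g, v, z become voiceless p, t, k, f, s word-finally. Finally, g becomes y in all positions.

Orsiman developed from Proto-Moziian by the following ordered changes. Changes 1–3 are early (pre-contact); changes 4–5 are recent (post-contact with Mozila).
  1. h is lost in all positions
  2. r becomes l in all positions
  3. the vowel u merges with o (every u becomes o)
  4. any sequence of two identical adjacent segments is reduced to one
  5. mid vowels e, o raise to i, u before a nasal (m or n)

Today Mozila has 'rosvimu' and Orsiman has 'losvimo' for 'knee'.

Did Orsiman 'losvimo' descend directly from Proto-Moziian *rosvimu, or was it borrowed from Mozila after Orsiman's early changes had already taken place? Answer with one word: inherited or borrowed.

If inherited, *rosvimu would pass through all of Orsiman's changes:
Orsiman: *rosvimu > losvimu > losvimo  (by unconditioned shift, vowel merger)
If borrowed from Mozila 'rosvimu' after the early changes, it would undergo only the recent ones:
  rule 4 (degemination): no change (rosvimu)
  rule 5 (pre-nasal raising): no change (rosvimu)
  ⇒ as a loan: rosvimu
Orsiman 'losvimo' matches the inherited outcome exactly, so it is an inherited cognate, not a loan.

inherited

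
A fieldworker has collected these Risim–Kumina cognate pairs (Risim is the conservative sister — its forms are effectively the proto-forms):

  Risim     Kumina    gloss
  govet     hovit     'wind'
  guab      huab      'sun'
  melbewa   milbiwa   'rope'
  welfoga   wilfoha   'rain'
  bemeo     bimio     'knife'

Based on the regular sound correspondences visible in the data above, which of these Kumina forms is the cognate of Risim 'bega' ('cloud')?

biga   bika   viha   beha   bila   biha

biha

govet ~ hovit, melbewa ~ milbiwa — Risim e corresponds to Kumina i after a consonant, before a consonant other than r, m, n, p, b, f, v.
welfoga ~ wilfoha — Risim g corresponds to Kumina h between vowels (before a back vowel).
Applying these to Risim 'bega':
  bega → biga   (e→i after a consonant, before a consonant other than r, m, n, p, b, f, v)
  biga → biha   (g→h between vowels (before a back vowel))
So the Kumina cognate is 'biha'.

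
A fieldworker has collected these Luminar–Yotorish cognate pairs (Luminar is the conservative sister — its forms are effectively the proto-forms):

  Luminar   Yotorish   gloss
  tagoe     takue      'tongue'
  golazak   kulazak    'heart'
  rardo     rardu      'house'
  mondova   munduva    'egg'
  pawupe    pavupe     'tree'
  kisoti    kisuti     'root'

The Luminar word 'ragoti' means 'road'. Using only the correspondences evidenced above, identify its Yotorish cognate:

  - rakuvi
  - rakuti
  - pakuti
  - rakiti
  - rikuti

tagoe ~ takue — Luminar g corresponds to Yotorish k between vowels (before a back vowel).
golazak ~ kulazak, kisoti ~ kisuti — Luminar o corresponds to Yotorish u after a consonant, before a consonant other than r, m, n, p, b, f, v.
Applying these to Luminar 'ragoti':
  ragoti → rakoti   (g→k between vowels (before a back vowel))
  rakoti → rakuti   (o→u after a consonant, before a consonant other than r, m, n, p, b, f, v)
So the Yotorish cognate is 'rakuti'.

rakuti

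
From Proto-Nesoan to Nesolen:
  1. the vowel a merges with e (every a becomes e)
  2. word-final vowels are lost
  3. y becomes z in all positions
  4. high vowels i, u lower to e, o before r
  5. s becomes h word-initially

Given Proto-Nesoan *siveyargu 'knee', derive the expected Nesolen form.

hivezerg

Nesolen: start from *siveyargu.
  rule 1 (vowel merger): siveyargu → siveyergu
  rule 2 (apocope): siveyergu → siveyerg
  rule 3 (unconditioned shift): siveyerg → sivezerg
  rule 4: no change — sivezerg
  rule 5 (debuccalisation): sivezerg → hivezerg
  ⇒ Nesolen hivezerg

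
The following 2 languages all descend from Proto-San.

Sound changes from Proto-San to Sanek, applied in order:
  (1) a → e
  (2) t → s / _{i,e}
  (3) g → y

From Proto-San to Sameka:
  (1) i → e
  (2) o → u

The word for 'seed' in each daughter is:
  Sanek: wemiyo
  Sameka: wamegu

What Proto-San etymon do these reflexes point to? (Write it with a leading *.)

Position 5: Sanek has y, Sameka has g. Sameka preserves g here (none of its changes turn any other segment into g), so the proto-segment is *g.
Position 6: Sanek has o, Sameka has u. Sanek preserves o here (none of its changes turn any other segment into o), so the proto-segment is *o.
Position 2: Sanek has e, Sameka has a. Sameka preserves a here (none of its changes turn any other segment into a), so the proto-segment is *a.
This points to *wamigo. Verify forward in each daughter:
Sanek: *wamigo > wemigo > wemiyo  (by vowel merger, unconditioned shift)
Sameka: start from *wamigo.
  rule 1 (vowel merger): wamigo → wamego
  rule 2 (vowel merger): wamego → wamegu
  ⇒ Sameka wamegu
Only *wamigo yields all of Sanek wemiyo, Sameka wamegu.

*wamigo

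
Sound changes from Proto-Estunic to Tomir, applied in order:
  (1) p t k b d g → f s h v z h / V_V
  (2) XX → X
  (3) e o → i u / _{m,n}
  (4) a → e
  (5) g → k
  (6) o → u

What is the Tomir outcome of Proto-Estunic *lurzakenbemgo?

Tomir: start from *lurzakenbemgo.
  rule 1 (intervocalic lenition): lurzakenbemgo → lurzahenbemgo
  rule 2: no change — lurzahenbemgo
  rule 3 (pre-nasal raising): lurzahenbemgo → lurzahinbimgo
  rule 4 (vowel merger): lurzahinbimgo → lurzehinbimgo
  rule 5 (unconditioned shift): lurzehinbimgo → lurzehinbimko
  rule 6 (vowel merger): lurzehinbimko → lurzehinbimku
  ⇒ Tomir lurzehinbimku

lurzehinbimku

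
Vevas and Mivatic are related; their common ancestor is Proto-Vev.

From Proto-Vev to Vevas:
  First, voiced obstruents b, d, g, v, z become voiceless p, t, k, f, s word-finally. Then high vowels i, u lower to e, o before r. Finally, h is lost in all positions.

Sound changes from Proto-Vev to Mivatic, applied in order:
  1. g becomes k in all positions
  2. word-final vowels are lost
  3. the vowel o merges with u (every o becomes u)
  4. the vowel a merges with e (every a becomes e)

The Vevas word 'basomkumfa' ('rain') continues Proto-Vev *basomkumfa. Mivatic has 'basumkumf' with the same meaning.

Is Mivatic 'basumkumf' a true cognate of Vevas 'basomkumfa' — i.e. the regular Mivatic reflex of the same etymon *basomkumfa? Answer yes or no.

Derive the expected Mivatic reflex of *basomkumfa:
Mivatic: *basomkumfa > basomkumf > basumkumf > besumkumf  (by apocope, vowel merger, vowel merger)
The regular Mivatic reflex would be 'besumkumf', but the attested form is 'basumkumf'. The correspondence is irregular, so they are not cognates (the Mivatic form has a different source).

no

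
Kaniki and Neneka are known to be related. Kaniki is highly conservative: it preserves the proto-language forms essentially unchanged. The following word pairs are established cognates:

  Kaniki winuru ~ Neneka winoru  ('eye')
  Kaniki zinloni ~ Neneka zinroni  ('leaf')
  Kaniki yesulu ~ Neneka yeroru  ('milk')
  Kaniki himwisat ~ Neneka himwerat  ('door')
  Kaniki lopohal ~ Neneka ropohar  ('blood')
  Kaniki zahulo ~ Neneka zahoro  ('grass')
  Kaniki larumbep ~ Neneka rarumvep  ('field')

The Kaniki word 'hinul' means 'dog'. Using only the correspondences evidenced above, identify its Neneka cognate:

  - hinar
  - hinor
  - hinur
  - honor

hinor

yesulu ~ yeroru, zahulo ~ zahoro — Kaniki u corresponds to Neneka o after a consonant, before a consonant other than r, m, n, p, b, f, v.
lopohal ~ ropohar — Kaniki l corresponds to Neneka r word-finally.
Applying these to Kaniki 'hinul':
  hinul → hinol   (u→o after a consonant, before a consonant other than r, m, n, p, b, f, v)
  hinol → hinor   (l→r word-finally)
So the Neneka cognate is 'hinor'.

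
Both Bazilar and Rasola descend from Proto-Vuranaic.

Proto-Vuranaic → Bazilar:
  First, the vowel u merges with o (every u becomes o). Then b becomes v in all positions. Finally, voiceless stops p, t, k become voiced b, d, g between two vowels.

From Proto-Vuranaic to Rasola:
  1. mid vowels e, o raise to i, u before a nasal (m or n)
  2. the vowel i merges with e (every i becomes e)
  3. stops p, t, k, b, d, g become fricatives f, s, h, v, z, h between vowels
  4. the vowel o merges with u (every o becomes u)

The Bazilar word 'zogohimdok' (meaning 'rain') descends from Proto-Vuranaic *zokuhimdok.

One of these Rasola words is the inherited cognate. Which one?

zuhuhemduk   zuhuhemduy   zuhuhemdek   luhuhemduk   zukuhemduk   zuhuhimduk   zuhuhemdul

Rasola: start from *zokuhimdok.
  rule 1: no change — zokuhimdok
  rule 2 (vowel merger): zokuhimdok → zokuhemdok
  rule 3 (intervocalic lenition): zokuhemdok → zohuhemdok
  rule 4 (vowel merger): zohuhemdok → zuhuhemduk
  ⇒ Rasola zuhuhemduk
Only 'zuhuhemduk' matches the regular Rasola development of *zokuhimdok.

zuhuhemduk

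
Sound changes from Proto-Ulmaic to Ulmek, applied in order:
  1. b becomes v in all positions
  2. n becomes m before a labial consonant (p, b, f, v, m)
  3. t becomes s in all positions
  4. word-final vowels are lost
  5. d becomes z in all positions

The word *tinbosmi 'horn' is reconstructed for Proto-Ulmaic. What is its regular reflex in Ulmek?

simvosm

Ulmek: *tinbosmi
  tinbosmi → tinvosmi   [unconditioned shift]
  tinvosmi → timvosmi   [nasal place assimilation]
  timvosmi → simvosmi   [unconditioned shift]
  simvosmi → simvosm   [apocope]
  simvosm (rule 5 does not apply)
  giving Ulmek simvosm.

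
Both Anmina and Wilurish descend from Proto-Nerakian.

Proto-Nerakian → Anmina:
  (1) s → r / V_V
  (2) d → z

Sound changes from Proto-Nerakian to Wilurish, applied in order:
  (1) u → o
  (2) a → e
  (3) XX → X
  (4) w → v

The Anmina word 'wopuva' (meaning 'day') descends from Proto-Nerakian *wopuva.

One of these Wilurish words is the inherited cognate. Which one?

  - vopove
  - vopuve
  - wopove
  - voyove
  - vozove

vopove

Wilurish: start from *wopuva.
  rule 1 (vowel merger): wopuva → wopova
  rule 2 (vowel merger): wopova → wopove
  rule 3: no change — wopove
  rule 4 (unconditioned shift): wopove → vopove
  ⇒ Wilurish vopove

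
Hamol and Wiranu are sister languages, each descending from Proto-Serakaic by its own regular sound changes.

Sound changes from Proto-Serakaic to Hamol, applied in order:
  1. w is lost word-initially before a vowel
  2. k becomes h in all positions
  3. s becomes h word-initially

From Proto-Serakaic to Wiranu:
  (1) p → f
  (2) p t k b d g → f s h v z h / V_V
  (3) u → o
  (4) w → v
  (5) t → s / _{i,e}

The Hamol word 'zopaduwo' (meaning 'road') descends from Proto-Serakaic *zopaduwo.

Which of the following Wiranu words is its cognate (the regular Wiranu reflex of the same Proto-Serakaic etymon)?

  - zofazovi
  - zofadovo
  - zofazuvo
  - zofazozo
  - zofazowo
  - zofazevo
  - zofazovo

zofazovo

Wiranu: *zopaduwo
  zopaduwo → zofaduwo   [unconditioned shift]
  zofaduwo → zofazuwo   [intervocalic lenition]
  zofazuwo → zofazowo   [vowel merger]
  zofazowo → zofazovo   [unconditioned shift]
  zofazovo (rule 5 does not apply)
  giving Wiranu zofazovo.
Among the options, 'zofazovo' alone shows every Wiranu change applied in order.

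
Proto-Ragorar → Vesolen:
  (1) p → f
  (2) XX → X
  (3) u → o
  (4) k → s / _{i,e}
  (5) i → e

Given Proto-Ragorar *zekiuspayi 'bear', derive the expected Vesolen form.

Vesolen: *zekiuspayi > zekiusfayi > zekiosfayi > zesiosfayi > zeseosfaye  (by unconditioned shift, vowel merger, palatalisation, vowel merger)

zeseosfaye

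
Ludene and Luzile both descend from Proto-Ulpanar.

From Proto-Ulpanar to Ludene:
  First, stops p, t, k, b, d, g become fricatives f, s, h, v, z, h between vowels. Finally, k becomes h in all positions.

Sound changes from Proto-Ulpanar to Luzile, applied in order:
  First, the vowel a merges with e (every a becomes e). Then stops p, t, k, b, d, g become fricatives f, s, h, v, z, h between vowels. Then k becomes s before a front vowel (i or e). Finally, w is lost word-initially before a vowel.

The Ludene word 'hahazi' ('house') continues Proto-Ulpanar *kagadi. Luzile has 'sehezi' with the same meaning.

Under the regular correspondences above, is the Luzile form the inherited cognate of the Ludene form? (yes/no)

yes

Derive the expected Luzile reflex of *kagadi:
Luzile: start from *kagadi.
  rule 1 (vowel merger): kagadi → kegedi
  rule 2 (intervocalic lenition): kegedi → kehezi
  rule 3 (palatalisation): kehezi → sehezi
  rule 4: no change — sehezi
  ⇒ Luzile sehezi
Luzile 'sehezi' matches the regular reflex exactly, so the pair is cognate.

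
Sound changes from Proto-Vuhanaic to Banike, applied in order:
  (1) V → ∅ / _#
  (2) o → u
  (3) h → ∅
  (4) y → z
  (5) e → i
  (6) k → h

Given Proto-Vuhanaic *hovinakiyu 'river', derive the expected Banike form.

uvinahiz

Banike: start from *hovinakiyu.
  rule 1 (apocope): hovinakiyu → hovinakiy
  rule 2 (vowel merger): hovinakiy → huvinakiy
  rule 3 (h-loss): huvinakiy → uvinakiy
  rule 4 (unconditioned shift): uvinakiy → uvinakiz
  rule 5: no change — uvinakiz
  rule 6 (unconditioned shift): uvinakiz → uvinahiz
  ⇒ Banike uvinahiz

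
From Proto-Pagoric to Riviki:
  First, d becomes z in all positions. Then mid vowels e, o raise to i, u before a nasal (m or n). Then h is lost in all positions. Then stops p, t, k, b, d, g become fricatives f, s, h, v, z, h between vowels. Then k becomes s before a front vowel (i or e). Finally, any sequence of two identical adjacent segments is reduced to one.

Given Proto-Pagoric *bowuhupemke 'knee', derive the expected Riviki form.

bowufimse

Riviki: *bowuhupemke
  bowuhupemke (rule 1 does not apply)
  bowuhupemke → bowuhupimke   [pre-nasal raising]
  bowuhupimke → bowuupimke   [h-loss]
  bowuupimke → bowuufimke   [intervocalic lenition]
  bowuufimke → bowuufimse   [palatalisation]
  bowuufimse → bowufimse   [degemination]
  giving Riviki bowufimse.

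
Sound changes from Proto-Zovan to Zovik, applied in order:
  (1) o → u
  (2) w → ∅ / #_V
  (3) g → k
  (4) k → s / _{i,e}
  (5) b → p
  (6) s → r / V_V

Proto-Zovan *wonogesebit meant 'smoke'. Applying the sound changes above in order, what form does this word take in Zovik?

Zovik: start from *wonogesebit.
  rule 1 (vowel merger): wonogesebit → wunugesebit
  rule 2 (glide loss): wunugesebit → unugesebit
  rule 3 (unconditioned shift): unugesebit → unukesebit
  rule 4 (palatalisation): unukesebit → unusesebit
  rule 5 (unconditioned shift): unusesebit → unusesepit
  rule 6 (rhotacism): unusesepit → unurerepit
  ⇒ Zovik unurerepit

unurerepit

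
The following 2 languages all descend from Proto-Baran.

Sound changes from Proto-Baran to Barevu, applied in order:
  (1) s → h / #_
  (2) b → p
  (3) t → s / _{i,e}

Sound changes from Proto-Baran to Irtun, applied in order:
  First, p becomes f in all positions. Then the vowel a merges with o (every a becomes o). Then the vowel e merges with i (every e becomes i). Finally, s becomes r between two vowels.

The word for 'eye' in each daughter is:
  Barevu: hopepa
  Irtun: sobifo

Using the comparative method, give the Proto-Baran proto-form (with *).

Position 4: Barevu has e, Irtun has i. Barevu preserves e here (none of its changes turn any other segment into e), so the proto-segment is *e.
Position 3: Barevu has p, Irtun has b. Irtun preserves b here (none of its changes turn any other segment into b), so the proto-segment is *b.
Position 1: Barevu has h, Irtun has s. Irtun preserves s here (none of its changes turn any other segment into s), so the proto-segment is *s.
Verify the candidate proto-form against each daughter:
Barevu: start from *sobepa.
  rule 1 (debuccalisation): sobepa → hobepa
  rule 2 (unconditioned shift): hobepa → hopepa
  rule 3: no change — hopepa
  ⇒ Barevu hopepa
Irtun: start from *sobepa.
  rule 1 (unconditioned shift): sobepa → sobefa
  rule 2 (vowel merger): sobefa → sobefo
  rule 3 (vowel merger): sobefo → sobifo
  rule 4: no change — sobifo
  ⇒ Irtun sobifo
No other proto-form is consistent with every reflex, so the reconstruction is *sobepa.

*sobepa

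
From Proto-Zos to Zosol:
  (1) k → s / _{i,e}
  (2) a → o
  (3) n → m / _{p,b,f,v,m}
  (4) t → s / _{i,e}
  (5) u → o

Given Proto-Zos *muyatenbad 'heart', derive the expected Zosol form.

Zosol: start from *muyatenbad.
  rule 1: no change — muyatenbad
  rule 2 (vowel merger): muyatenbad → muyotenbod
  rule 3 (nasal place assimilation): muyotenbod → muyotembod
  rule 4 (palatalisation): muyotembod → muyosembod
  rule 5 (vowel merger): muyosembod → moyosembod
  ⇒ Zosol moyosembod

moyosembod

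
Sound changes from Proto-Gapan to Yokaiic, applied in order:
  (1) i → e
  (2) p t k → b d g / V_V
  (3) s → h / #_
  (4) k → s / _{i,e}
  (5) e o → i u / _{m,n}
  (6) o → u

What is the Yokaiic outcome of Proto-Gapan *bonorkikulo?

bunursegulu

Yokaiic: *bonorkikulo
  bonorkikulo → bonorkekulo   [vowel merger]
  bonorkekulo → bonorkegulo   [intervocalic voicing]
  bonorkegulo (rule 3 does not apply)
  bonorkegulo → bonorsegulo   [palatalisation]
  bonorsegulo → bunorsegulo   [pre-nasal raising]
  bunorsegulo → bunursegulu   [vowel merger]
  giving Yokaiic bunursegulu.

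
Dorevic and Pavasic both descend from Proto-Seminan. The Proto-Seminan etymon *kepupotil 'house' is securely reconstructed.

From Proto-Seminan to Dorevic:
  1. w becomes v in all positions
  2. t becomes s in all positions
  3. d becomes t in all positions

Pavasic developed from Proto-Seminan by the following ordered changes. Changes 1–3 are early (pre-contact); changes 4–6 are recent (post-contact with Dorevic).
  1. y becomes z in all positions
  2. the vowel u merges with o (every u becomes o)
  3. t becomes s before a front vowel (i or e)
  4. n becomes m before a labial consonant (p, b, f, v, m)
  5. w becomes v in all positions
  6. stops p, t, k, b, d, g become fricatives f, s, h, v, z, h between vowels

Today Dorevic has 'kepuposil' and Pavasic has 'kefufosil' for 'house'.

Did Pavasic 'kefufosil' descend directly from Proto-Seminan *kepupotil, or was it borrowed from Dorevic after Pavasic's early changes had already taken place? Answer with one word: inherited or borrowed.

borrowed

If inherited, *kepupotil would pass through all of Pavasic's changes:
Pavasic: start from *kepupotil.
  rule 1: no change — kepupotil
  rule 2 (vowel merger): kepupotil → kepopotil
  rule 3 (palatalisation): kepopotil → kepoposil
  rule 4: no change — kepoposil
  rule 5: no change — kepoposil
  rule 6 (intervocalic lenition): kepoposil → kefofosil
  ⇒ Pavasic kefofosil
If borrowed from Dorevic 'kepuposil' after the early changes, it would undergo only the recent ones:
  rule 4 (nasal place assimilation): no change (kepuposil)
  rule 5 (unconditioned shift): no change (kepuposil)
  rule 6 (intervocalic lenition): kepuposil → kefufosil
  ⇒ as a loan: kefufosil
Pavasic 'kefufosil' matches the loan outcome 'kefufosil', not the inherited 'kefofosil' — it skipped the early Pavasic changes, so it was borrowed from Dorevic.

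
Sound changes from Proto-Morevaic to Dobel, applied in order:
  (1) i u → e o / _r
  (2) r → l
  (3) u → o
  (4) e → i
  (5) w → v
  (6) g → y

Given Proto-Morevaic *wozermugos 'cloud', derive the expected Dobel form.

vozilmoyos

Dobel: *wozermugos > wozelmugos > wozelmogos > wozilmogos > vozilmogos > vozilmoyos  (by unconditioned shift, vowel merger, vowel merger, unconditioned shift, unconditioned shift)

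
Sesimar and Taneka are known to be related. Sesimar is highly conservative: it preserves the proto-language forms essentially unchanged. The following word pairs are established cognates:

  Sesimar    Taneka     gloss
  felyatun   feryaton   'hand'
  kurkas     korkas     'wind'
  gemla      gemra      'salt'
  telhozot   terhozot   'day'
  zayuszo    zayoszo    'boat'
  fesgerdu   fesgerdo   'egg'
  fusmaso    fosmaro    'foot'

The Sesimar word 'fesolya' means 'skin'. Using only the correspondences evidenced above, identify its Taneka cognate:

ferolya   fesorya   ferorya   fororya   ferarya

ferorya

fusmaso ~ fosmaro — Sesimar s corresponds to Taneka r between vowels (before a back vowel).
felyatun ~ feryaton, telhozot ~ terhozot — Sesimar l corresponds to Taneka r after a vowel, before a consonant other than r, m, n, p, b, f, v.
Applying these to Sesimar 'fesolya':
  fesolya → ferolya   (s→r between vowels (before a back vowel))
  ferolya → ferorya   (l→r after a vowel, before a consonant other than r, m, n, p, b, f, v)
So the Taneka cognate is 'ferorya'.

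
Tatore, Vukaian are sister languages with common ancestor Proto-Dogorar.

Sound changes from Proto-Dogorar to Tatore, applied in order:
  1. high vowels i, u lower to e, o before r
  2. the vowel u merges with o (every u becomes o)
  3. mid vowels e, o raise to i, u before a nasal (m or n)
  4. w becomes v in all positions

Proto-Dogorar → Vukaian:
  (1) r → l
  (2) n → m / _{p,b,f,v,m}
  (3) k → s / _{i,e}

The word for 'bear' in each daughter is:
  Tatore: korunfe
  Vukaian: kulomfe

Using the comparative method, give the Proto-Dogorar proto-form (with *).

Position 4: Tatore has u, Vukaian has o. Vukaian preserves o here (none of its changes turn any other segment into o), so the proto-segment is *o.
Position 3: Tatore has r, Vukaian has l. Tatore preserves r here (none of its changes turn any other segment into r), so the proto-segment is *r.
Verify the candidate proto-form against each daughter:
Tatore: *kuronfe > koronfe > korunfe  (by pre-rhotic lowering, pre-nasal raising)
Vukaian: *kuronfe > kulonfe > kulomfe  (by unconditioned shift, nasal place assimilation)
*kuronfe is the unique common source.

*kuronfe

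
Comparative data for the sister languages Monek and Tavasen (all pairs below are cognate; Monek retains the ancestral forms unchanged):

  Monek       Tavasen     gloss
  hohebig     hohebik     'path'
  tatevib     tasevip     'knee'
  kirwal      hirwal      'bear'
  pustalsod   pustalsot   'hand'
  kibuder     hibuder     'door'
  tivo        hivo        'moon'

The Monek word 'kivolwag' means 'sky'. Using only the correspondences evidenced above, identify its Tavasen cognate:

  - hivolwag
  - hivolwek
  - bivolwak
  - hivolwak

kirwal ~ hirwal, kibuder ~ hibuder — Monek k corresponds to Tavasen h word-initially before a front vowel.
hohebig ~ hohebik — Monek g corresponds to Tavasen k word-finally.
Applying these to Monek 'kivolwag':
  kivolwag → hivolwag   (k→h word-initially before a front vowel)
  hivolwag → hivolwak   (g→k word-finally)
So the Tavasen cognate is 'hivolwak'.

hivolwak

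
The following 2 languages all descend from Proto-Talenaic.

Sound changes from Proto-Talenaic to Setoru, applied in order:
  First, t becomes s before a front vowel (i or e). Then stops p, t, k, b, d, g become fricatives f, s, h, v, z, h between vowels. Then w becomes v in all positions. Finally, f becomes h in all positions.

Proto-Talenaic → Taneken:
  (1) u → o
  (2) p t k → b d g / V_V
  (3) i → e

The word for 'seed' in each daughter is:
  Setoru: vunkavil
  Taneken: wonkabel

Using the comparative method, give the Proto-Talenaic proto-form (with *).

*wunkabil

Position 6: Setoru has v, Taneken has b. Taking the neighbouring segments as reconstructed: Setoru v could go back to *b or *v or *w; Taneken b could go back to *p or *b — the one source consistent with every daughter is *b.
Position 7: Setoru has i, Taneken has e. Setoru preserves i here (none of its changes turn any other segment into i), so the proto-segment is *i.
Position 1: Setoru has v, Taneken has w. Taneken preserves w here (none of its changes turn any other segment into w), so the proto-segment is *w.
Continuing position by position gives *wunkabil; check it forward:
Setoru: *wunkabil > wunkavil > vunkavil  (by intervocalic lenition, unconditioned shift)
Taneken: *wunkabil
  wunkabil → wonkabil   [vowel merger]
  wonkabil (rule 2 does not apply)
  wonkabil → wonkabel   [vowel merger]
  giving Taneken wonkabel.
*wunkabil is the unique common source.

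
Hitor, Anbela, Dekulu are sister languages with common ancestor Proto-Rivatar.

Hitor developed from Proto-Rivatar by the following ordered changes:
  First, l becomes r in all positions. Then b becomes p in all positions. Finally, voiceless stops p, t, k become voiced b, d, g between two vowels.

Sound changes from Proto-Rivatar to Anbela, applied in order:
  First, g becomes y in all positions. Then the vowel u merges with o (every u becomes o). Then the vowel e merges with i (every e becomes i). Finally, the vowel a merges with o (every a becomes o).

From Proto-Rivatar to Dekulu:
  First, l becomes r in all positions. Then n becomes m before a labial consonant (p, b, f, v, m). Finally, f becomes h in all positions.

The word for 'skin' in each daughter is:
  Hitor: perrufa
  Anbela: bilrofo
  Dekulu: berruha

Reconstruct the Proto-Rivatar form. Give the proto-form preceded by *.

Position 3: Hitor has r, Anbela has l, Dekulu has r. Anbela preserves l here (none of its changes turn any other segment into l), so the proto-segment is *l.
Position 1: Hitor has p, Anbela has b, Dekulu has b. Anbela preserves b here (none of its changes turn any other segment into b), so the proto-segment is *b.
This points to *belrufa. Verify forward in each daughter:
Hitor: *belrufa > berrufa > perrufa  (by unconditioned shift, unconditioned shift)
Anbela: *belrufa > belrofa > bilrofa > bilrofo  (by vowel merger, vowel merger, vowel merger)
Dekulu: *belrufa > berrufa > berruha  (by unconditioned shift, unconditioned shift)
No other proto-form is consistent with every reflex, so the reconstruction is *belrufa.

*belrufa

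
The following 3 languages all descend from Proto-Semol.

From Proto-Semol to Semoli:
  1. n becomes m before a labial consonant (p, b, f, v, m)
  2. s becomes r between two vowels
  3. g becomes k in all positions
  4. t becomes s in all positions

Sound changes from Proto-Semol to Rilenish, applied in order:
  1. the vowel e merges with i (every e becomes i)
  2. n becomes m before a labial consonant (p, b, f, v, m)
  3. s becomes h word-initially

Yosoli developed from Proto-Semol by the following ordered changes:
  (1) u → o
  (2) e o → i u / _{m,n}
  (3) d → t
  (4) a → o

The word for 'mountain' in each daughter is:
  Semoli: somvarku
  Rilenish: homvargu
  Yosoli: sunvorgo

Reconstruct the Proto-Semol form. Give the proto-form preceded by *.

*sonvargu

Position 5: Semoli has a, Rilenish has a, Yosoli has o. Semoli preserves a here (none of its changes turn any other segment into a), so the proto-segment is *a.
Position 2: Semoli has o, Rilenish has o, Yosoli has u. Semoli preserves o here (none of its changes turn any other segment into o), so the proto-segment is *o.
Verify the candidate proto-form against each daughter:
Semoli: start from *sonvargu.
  rule 1 (nasal place assimilation): sonvargu → somvargu
  rule 2: no change — somvargu
  rule 3 (unconditioned shift): somvargu → somvarku
  rule 4: no change — somvarku
  ⇒ Semoli somvarku
Rilenish: *sonvargu
  sonvargu (rule 1 does not apply)
  sonvargu → somvargu   [nasal place assimilation]
  somvargu → homvargu   [debuccalisation]
  giving Rilenish homvargu.
Yosoli: *sonvargu > sonvargo > sunvargo > sunvorgo  (by vowel merger, pre-nasal raising, vowel merger)
*sonvargu is the unique common source.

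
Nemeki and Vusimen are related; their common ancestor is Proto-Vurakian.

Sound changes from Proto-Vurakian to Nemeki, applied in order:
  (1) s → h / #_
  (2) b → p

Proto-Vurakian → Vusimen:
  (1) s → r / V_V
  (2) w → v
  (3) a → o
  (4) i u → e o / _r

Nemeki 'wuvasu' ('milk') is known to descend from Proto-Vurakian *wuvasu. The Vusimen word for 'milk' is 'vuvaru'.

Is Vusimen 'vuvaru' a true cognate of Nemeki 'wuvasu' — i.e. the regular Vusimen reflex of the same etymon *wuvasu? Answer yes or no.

no

Derive the expected Vusimen reflex of *wuvasu:
Vusimen: *wuvasu
  wuvasu → wuvaru   [rhotacism]
  wuvaru → vuvaru   [unconditioned shift]
  vuvaru → vuvoru   [vowel merger]
  vuvoru (rule 4 does not apply)
  giving Vusimen vuvoru.
The regular Vusimen reflex would be 'vuvoru', but the attested form is 'vuvaru'. The correspondence is irregular, so they are not cognates (the Vusimen form has a different source).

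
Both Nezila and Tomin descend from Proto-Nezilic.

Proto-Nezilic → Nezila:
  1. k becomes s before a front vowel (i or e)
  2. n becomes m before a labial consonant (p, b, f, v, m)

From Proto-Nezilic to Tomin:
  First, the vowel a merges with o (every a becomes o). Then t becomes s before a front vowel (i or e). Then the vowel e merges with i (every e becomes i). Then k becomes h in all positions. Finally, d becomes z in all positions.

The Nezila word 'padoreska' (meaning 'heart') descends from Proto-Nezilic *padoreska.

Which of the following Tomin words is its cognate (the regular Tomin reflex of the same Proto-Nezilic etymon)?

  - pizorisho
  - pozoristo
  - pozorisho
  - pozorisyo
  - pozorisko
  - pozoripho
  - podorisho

Tomin: *padoreska > podoresko > podorisko > podorisho > pozorisho  (by vowel merger, vowel merger, unconditioned shift, unconditioned shift)
The other candidates each miss or misapply at least one Tomin change.

pozorisho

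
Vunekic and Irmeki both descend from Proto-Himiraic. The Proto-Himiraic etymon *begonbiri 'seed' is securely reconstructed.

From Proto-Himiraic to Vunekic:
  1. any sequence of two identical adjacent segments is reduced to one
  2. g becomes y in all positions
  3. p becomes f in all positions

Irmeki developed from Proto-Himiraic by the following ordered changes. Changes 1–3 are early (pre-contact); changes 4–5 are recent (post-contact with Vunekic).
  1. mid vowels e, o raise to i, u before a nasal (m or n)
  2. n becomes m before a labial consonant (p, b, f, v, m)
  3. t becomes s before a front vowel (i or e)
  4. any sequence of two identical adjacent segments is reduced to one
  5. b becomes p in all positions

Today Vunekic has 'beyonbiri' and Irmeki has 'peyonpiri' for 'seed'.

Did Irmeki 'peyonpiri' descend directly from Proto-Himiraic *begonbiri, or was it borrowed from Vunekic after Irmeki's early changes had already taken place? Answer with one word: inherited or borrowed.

If inherited, *begonbiri would pass through all of Irmeki's changes:
Irmeki: *begonbiri > begunbiri > begumbiri > pegumpiri  (by pre-nasal raising, nasal place assimilation, unconditioned shift)
If borrowed from Vunekic 'beyonbiri' after the early changes, it would undergo only the recent ones:
  rule 4 (degemination): no change (beyonbiri)
  rule 5 (unconditioned shift): beyonbiri → peyonpiri
  ⇒ as a loan: peyonpiri
Irmeki 'peyonpiri' matches the loan outcome 'peyonpiri', not the inherited 'pegumpiri' — it skipped the early Irmeki changes, so it was borrowed from Vunekic.

borrowed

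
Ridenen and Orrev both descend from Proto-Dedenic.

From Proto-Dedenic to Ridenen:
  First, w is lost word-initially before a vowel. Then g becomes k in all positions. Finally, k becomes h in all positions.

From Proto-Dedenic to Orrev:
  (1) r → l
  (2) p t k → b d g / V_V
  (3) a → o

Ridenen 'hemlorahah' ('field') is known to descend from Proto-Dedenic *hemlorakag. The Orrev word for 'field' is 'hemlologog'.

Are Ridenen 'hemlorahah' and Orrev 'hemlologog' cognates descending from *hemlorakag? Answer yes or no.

yes

Derive the expected Orrev reflex of *hemlorakag:
Orrev: *hemlorakag
  hemlorakag → hemlolakag   [unconditioned shift]
  hemlolakag → hemlolagag   [intervocalic voicing]
  hemlolagag → hemlologog   [vowel merger]
  giving Orrev hemlologog.
Orrev 'hemlologog' matches the regular reflex exactly, so the pair is cognate.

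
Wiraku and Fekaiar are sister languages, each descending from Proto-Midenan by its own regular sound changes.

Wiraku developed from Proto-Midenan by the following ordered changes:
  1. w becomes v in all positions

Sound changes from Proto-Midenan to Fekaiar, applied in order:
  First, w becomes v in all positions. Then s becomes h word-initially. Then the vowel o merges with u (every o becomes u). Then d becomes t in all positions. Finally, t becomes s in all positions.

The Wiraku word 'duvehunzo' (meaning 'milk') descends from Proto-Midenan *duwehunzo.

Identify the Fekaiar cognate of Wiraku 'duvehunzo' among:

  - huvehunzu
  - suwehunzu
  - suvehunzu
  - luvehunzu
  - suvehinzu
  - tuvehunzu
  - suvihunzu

suvehunzu

Fekaiar: *duwehunzo
  duwehunzo → duvehunzo   [unconditioned shift]
  duvehunzo (rule 2 does not apply)
  duvehunzo → duvehunzu   [vowel merger]
  duvehunzu → tuvehunzu   [unconditioned shift]
  tuvehunzu → suvehunzu   [unconditioned shift]
  giving Fekaiar suvehunzu.
Among the options, 'suvehunzu' alone shows every Fekaiar change applied in order.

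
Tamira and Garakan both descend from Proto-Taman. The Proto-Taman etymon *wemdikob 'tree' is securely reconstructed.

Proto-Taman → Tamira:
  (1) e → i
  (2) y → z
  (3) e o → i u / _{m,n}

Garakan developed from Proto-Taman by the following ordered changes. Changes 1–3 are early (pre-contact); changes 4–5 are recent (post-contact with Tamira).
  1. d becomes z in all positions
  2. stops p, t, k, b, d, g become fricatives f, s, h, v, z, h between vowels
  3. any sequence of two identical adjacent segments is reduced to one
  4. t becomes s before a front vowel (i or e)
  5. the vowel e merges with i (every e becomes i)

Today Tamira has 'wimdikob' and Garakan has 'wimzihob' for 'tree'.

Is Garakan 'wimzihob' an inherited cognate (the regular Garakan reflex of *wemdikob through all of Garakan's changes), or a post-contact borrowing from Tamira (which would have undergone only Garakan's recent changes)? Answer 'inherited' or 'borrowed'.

inherited

If inherited, *wemdikob would pass through all of Garakan's changes:
Garakan: start from *wemdikob.
  rule 1 (unconditioned shift): wemdikob → wemzikob
  rule 2 (intervocalic lenition): wemzikob → wemzihob
  rule 3: no change — wemzihob
  rule 4: no change — wemzihob
  rule 5 (vowel merger): wemzihob → wimzihob
  ⇒ Garakan wimzihob
If borrowed from Tamira 'wimdikob' after the early changes, it would undergo only the recent ones:
  rule 4 (palatalisation): no change (wimdikob)
  rule 5 (vowel merger): no change (wimdikob)
  ⇒ as a loan: wimdikob
Garakan 'wimzihob' matches the inherited outcome exactly, so it is an inherited cognate, not a loan.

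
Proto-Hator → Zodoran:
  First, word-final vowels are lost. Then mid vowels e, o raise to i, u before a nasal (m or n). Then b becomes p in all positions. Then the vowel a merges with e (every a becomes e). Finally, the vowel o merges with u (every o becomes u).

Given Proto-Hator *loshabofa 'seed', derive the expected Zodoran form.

Zodoran: *loshabofa > loshabof > loshapof > loshepof > lushepuf  (by apocope, unconditioned shift, vowel merger, vowel merger)

lushepuf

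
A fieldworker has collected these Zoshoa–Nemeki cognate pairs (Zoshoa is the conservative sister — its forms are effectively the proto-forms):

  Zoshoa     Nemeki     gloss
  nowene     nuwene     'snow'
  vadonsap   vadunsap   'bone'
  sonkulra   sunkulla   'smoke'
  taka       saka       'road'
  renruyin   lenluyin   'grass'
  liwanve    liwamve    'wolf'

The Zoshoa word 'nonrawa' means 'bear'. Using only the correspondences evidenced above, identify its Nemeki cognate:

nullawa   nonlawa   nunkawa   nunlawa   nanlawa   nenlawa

vadonsap ~ vadunsap, sonkulra ~ sunkulla — Zoshoa o corresponds to Nemeki u after a consonant, before a nasal.
sonkulra ~ sunkulla — Zoshoa r corresponds to Nemeki l after a consonant, before a back vowel.
Applying these to Zoshoa 'nonrawa':
  nonrawa → nunrawa   (o→u after a consonant, before a nasal)
  nunrawa → nunlawa   (r→l after a consonant, before a back vowel)
So the Nemeki cognate is 'nunlawa'.

nunlawa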